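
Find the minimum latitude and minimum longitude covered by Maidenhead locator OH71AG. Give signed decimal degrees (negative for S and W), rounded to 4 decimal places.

Field O=14, H=7: +14·20° lon, +7·10° lat → SW at lon 100°, lat -20°.
Square 7, 1: +7·2° lon, +1·1° lat → SW at lon 114°, lat -19°.
Subsquare a=0, g=6: +0·0.0833333° lon, +6·0.0416667° lat → SW at lon 114°, lat -18.75°.
latitude -18.7500, longitude 114.0000.

-18.7500, 114.0000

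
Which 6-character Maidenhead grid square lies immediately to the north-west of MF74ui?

MF74tj

Longitude subsquare u = 20; −1 → 19 = t.
Latitude subsquare i = 8; +1 → 9 = j.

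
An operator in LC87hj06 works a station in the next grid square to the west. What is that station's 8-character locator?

LC87gj96

Longitude extended square 0; −1 → -1, wraps to 9, carry into subsquare.
Longitude subsquare h = 7; −1 → 6 = g.
The latitude characters are unchanged.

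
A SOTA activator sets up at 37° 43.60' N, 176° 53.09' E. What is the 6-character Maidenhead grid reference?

RM87kr

Offset from 180°W / 90°S: lon 356.8848°, lat 127.7267°.
Field: lon ⌊356.8848/20⌋ = 17 → R; lat ⌊127.7267/10⌋ = 12 → M.
Square: lon ⌊16.8848/2⌋ = 8; lat ⌊7.7267/1⌋ = 7.
Subsquare: lon ⌊0.8848/0.0833333⌋ = 10 → k; lat ⌊0.7267/0.0416667⌋ = 17 → r.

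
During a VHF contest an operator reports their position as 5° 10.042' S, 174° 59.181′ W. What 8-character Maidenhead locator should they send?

Add 180° to longitude and 90° to latitude: 5.01365, 84.83263.
Field (20°×10°, letters A–R): lon ⌊5.01365/20⌋ = 0 → A; lat ⌊84.83263/10⌋ = 8 → I.
Square (2°×1°, digits 0–9): lon ⌊5.01365/2⌋ = 2; lat ⌊4.83263/1⌋ = 4.
Subsquare (5′×2.5′, letters a–x): lon ⌊1.01365/0.0833333⌋ = 12 → m; lat ⌊0.83263/0.0416667⌋ = 19 → t.
Extended square (30″×15″, digits 0–9): lon ⌊0.01365/0.00833333⌋ = 1; lat ⌊0.04097/0.00416667⌋ = 9.

AI24mt19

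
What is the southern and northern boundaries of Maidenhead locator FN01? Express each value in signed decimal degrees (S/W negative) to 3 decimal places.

41.000, 42.000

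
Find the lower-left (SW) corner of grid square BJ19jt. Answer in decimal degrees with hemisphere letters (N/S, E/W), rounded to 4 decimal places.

9.7917° N, 157.2500° W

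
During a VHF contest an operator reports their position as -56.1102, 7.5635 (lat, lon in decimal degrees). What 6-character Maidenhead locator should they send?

JD33sv

Offset from 180°W / 90°S: lon 187.5635°, lat 33.8898°.
Field (20°×10°, letters A–R): 187.5635/20 → 9 → J, 33.8898/10 → 3 → D; chars JD.
Square (2°×1°, digits 0–9): 7.5635/2 → 3, 3.8898/1 → 3; chars 33.
Subsquare (5′×2.5′, letters a–x): 1.5635/0.0833333 → 18 → s, 0.8898/0.0416667 → 21 → v; chars sv.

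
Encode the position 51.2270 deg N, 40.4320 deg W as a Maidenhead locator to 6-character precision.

Shift to the Maidenhead origin (180°W, 90°S): lon 139.5680, lat 141.2270.
Field: lon ⌊139.5680/20⌋ = 6 → G; lat ⌊141.2270/10⌋ = 14 → O.
Square: lon ⌊19.5680/2⌋ = 9; lat ⌊1.2270/1⌋ = 1.
Subsquare: lon ⌊1.5680/0.0833333⌋ = 18 → s; lat ⌊0.2270/0.0416667⌋ = 5 → f.

GO91sf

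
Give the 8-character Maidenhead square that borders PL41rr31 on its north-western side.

Longitude extended square 3; −1 → 2.
Latitude extended square 1; +1 → 2.

PL41rr22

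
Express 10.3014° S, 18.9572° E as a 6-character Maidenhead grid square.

Shift to the Maidenhead origin (180°W, 90°S): lon 198.9572, lat 79.6986.
Field: lon ⌊198.9572/20⌋ = 9 → J; lat ⌊79.6986/10⌋ = 7 → H.
Square: lon ⌊18.9572/2⌋ = 9; lat ⌊9.6986/1⌋ = 9.
Subsquare: lon ⌊0.9572/0.0833333⌋ = 11 → l; lat ⌊0.6986/0.0416667⌋ = 16 → q.

JH99lq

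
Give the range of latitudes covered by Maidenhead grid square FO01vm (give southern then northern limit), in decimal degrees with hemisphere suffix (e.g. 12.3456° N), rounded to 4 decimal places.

Field F=5, O=14: +5·20° lon, +14·10° lat → SW at lon -80°, lat 50°.
Square 0, 1: +0·2° lon, +1·1° lat → SW at lon -80°, lat 51°.
Subsquare v=21, m=12: +21·0.0833333° lon, +12·0.0416667° lat → SW at lon -78.25°, lat 51.5°.
Cell spans 0.0833333° lon × 0.0416667° lat.
south 51.5000° N, north 51.5417° N.

51.5000° N, 51.5417° N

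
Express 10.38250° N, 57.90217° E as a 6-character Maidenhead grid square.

Shift to the Maidenhead origin (180°W, 90°S): lon 237.9022, lat 100.3825.
Field: 237.9022/20 → 11 → L, 100.3825/10 → 10 → K; chars LK.
Square: 17.9022/2 → 8, 0.3825/1 → 0; chars 80.
Subsquare: 1.9022/0.0833333 → 22 → w, 0.3825/0.0416667 → 9 → j; chars wj.

LK80wj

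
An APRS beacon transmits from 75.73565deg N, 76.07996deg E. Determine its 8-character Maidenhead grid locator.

Offset from 180°W / 90°S: lon 256.07996°, lat 165.73565°.
Field: 256.07996/20 → 12 → M, 165.73565/10 → 16 → Q; chars MQ.
Square: 16.07996/2 → 8, 5.73565/1 → 5; chars 85.
Subsquare: 0.07996/0.0833333 → 0 → a, 0.73565/0.0416667 → 17 → r; chars ar.
Extended square: 0.07996/0.00833333 → 9, 0.02732/0.00416667 → 6; chars 96.

MQ85ar96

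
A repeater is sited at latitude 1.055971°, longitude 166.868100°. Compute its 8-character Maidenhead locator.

RJ31kb43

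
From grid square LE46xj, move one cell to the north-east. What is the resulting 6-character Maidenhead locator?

Longitude subsquare x = 23; +1 → 24, wraps to 0 = a, carry into square.
Longitude square 4; +1 → 5.
Latitude subsquare j = 9; +1 → 10 = k.

LE56ak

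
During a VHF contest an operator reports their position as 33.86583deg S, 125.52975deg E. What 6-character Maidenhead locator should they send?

Add 180° to longitude and 90° to latitude: 305.5298, 56.1342.
Field: lon ⌊305.5298/20⌋ = 15 → P; lat ⌊56.1342/10⌋ = 5 → F.
Square: lon ⌊5.5298/2⌋ = 2; lat ⌊6.1342/1⌋ = 6.
Subsquare: lon ⌊1.5298/0.0833333⌋ = 18 → s; lat ⌊0.1342/0.0416667⌋ = 3 → d.

PF26sd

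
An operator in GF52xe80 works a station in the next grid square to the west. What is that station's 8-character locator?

GF52xe70

Longitude extended square 8; −1 → 7.
The latitude characters are unchanged.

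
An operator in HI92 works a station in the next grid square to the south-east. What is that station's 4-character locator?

II01

Longitude square 9; +1 → 10, wraps to 0, carry into field.
Longitude field H = 7; +1 → 8 = I.
Latitude square 2; −1 → 1.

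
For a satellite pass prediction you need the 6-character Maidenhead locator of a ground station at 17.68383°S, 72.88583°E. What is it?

MH62kh

Offset from 180°W / 90°S: lon 252.8858°, lat 72.3162°.
Field (20°×10°, letters A–R): lon ⌊252.8858/20⌋ = 12 → M; lat ⌊72.3162/10⌋ = 7 → H.
Square (2°×1°, digits 0–9): lon ⌊12.8858/2⌋ = 6; lat ⌊2.3162/1⌋ = 2.
Subsquare (5′×2.5′, letters a–x): lon ⌊0.8858/0.0833333⌋ = 10 → k; lat ⌊0.3162/0.0416667⌋ = 7 → h.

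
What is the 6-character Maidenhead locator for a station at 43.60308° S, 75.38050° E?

Offset from 180°W / 90°S: lon 255.3805°, lat 46.3969°.
Field: 255.3805/20 → 12 → M, 46.3969/10 → 4 → E; chars ME.
Square: 15.3805/2 → 7, 6.3969/1 → 6; chars 76.
Subsquare: 1.3805/0.0833333 → 16 → q, 0.3969/0.0416667 → 9 → j; chars qj.

ME76qj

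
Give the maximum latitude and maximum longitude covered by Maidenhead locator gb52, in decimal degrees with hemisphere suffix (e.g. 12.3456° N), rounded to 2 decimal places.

77.00° S, 48.00° W

Field G=6, B=1: +6·20° lon, +1·10° lat → SW at lon -60°, lat -80°.
Square 5, 2: +5·2° lon, +2·1° lat → SW at lon -50°, lat -78°.
Cell spans 2° lon × 1° lat. NE corner is SW corner plus one full cell.
latitude 77.00° S, longitude 48.00° W.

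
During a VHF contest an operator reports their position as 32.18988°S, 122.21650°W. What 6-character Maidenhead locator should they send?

Add 180° to longitude and 90° to latitude: 57.7835, 57.8101.
Field: lon ⌊57.7835/20⌋ = 2 → C; lat ⌊57.8101/10⌋ = 5 → F.
Square: lon ⌊17.7835/2⌋ = 8; lat ⌊7.8101/1⌋ = 7.
Subsquare: lon ⌊1.7835/0.0833333⌋ = 21 → v; lat ⌊0.8101/0.0416667⌋ = 19 → t.

CF87vt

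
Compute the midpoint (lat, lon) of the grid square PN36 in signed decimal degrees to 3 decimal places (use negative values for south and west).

46.500, 127.000

Field P=15, N=13: +15·20° lon, +13·10° lat → SW at lon 120°, lat 40°.
Square 3, 6: +3·2° lon, +6·1° lat → SW at lon 126°, lat 46°.
Cell spans 2° lon × 1° lat. Centre is SW corner plus half of each.
latitude 46.500, longitude 127.000.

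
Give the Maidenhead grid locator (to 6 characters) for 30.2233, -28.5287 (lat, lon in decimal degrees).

Offset from 180°W / 90°S: lon 151.4713°, lat 120.2233°.
Field: lon ⌊151.4713/20⌋ = 7 → H; lat ⌊120.2233/10⌋ = 12 → M.
Square: lon ⌊11.4713/2⌋ = 5; lat ⌊0.2233/1⌋ = 0.
Subsquare: lon ⌊1.4713/0.0833333⌋ = 17 → r; lat ⌊0.2233/0.0416667⌋ = 5 → f.

HM50rf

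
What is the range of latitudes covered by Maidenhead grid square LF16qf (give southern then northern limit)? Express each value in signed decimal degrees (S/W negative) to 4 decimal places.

-33.7917, -33.7500

Field L=11, F=5: +11·20° lon, +5·10° lat → SW at lon 40°, lat -40°.
Square 1, 6: +1·2° lon, +6·1° lat → SW at lon 42°, lat -34°.
Subsquare q=16, f=5: +16·0.0833333° lon, +5·0.0416667° lat → SW at lon 43.3333°, lat -33.7917°.
Cell spans 0.0833333° lon × 0.0416667° lat.
south -33.7917, north -33.7500.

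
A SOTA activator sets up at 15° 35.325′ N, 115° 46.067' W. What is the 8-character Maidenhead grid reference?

DK25co71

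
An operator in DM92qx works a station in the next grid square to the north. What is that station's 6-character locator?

Latitude subsquare x = 23; +1 → 24, wraps to 0 = a, carry into square.
Latitude square 2; +1 → 3.
The longitude characters are unchanged.

DM93qa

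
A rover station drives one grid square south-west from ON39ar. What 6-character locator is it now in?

ON29xq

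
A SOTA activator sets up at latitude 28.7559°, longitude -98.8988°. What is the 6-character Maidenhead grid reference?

EL08ns

Offset from 180°W / 90°S: lon 81.1012°, lat 118.7559°.
Field (20°×10°, letters A–R): 81.1012/20 → 4 → E, 118.7559/10 → 11 → L; chars EL.
Square (2°×1°, digits 0–9): 1.1012/2 → 0, 8.7559/1 → 8; chars 08.
Subsquare (5′×2.5′, letters a–x): 1.1012/0.0833333 → 13 → n, 0.7559/0.0416667 → 18 → s; chars ns.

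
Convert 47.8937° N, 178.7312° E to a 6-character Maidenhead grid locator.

Offset from 180°W / 90°S: lon 358.7312°, lat 137.8937°.
Field: 358.7312/20 → 17 → R, 137.8937/10 → 13 → N; chars RN.
Square: 18.7312/2 → 9, 7.8937/1 → 7; chars 97.
Subsquare: 0.7312/0.0833333 → 8 → i, 0.8937/0.0416667 → 21 → v; chars iv.

RN97iv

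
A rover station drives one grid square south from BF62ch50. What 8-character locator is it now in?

Latitude extended square 0; −1 → -1, wraps to 9, carry into subsquare.
Latitude subsquare h = 7; −1 → 6 = g.
The longitude characters are unchanged.

BF62cg59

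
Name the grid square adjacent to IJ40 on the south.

II49

Latitude square 0; −1 → -1, wraps to 9, carry into field.
Latitude field J = 9; −1 → 8 = I.
The longitude characters are unchanged.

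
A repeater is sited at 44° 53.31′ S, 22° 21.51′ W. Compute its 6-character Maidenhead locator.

HE85tc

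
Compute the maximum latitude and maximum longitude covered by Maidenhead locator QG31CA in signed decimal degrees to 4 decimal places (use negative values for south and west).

Field Q=16, G=6: +16·20° lon, +6·10° lat → SW at lon 140°, lat -30°.
Square 3, 1: +3·2° lon, +1·1° lat → SW at lon 146°, lat -29°.
Subsquare c=2, a=0: +2·0.0833333° lon, +0·0.0416667° lat → SW at lon 146.167°, lat -29°.
Cell spans 0.0833333° lon × 0.0416667° lat. NE corner is SW corner plus one full cell.
latitude -28.9583, longitude 146.2500.

-28.9583, 146.2500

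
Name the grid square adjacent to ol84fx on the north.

OL85fa

Latitude subsquare x = 23; +1 → 24, wraps to 0 = a, carry into square.
Latitude square 4; +1 → 5.
The longitude characters are unchanged.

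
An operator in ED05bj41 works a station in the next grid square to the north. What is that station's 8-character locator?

ED05bj42

Latitude extended square 1; +1 → 2.
The longitude characters are unchanged.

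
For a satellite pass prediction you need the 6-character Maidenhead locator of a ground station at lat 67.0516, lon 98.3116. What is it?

Add 180° to longitude and 90° to latitude: 278.3116, 157.0516.
Field (20°×10°, letters A–R): 278.3116/20 → 13 → N, 157.0516/10 → 15 → P; chars NP.
Square (2°×1°, digits 0–9): 18.3116/2 → 9, 7.0516/1 → 7; chars 97.
Subsquare (5′×2.5′, letters a–x): 0.3116/0.0833333 → 3 → d, 0.0516/0.0416667 → 1 → b; chars db.

NP97db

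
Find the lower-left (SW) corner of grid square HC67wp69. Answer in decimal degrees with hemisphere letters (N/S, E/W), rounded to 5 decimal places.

Field H=7, C=2: +7·20° lon, +2·10° lat → SW at lon -40°, lat -70°.
Square 6, 7: +6·2° lon, +7·1° lat → SW at lon -28°, lat -63°.
Subsquare w=22, p=15: +22·0.0833333° lon, +15·0.0416667° lat → SW at lon -26.1667°, lat -62.375°.
Extended square 6, 9: +6·0.00833333° lon, +9·0.00416667° lat → SW at lon -26.1167°, lat -62.3375°.
latitude 62.33750° S, longitude 26.11667° W.

62.33750° S, 26.11667° W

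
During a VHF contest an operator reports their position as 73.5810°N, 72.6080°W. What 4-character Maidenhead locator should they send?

FQ33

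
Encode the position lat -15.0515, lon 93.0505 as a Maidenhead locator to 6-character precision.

NH64mw

Shift to the Maidenhead origin (180°W, 90°S): lon 273.0505, lat 74.9485.
Field: 273.0505/20 → 13 → N, 74.9485/10 → 7 → H; chars NH.
Square: 13.0505/2 → 6, 4.9485/1 → 4; chars 64.
Subsquare: 1.0505/0.0833333 → 12 → m, 0.9485/0.0416667 → 22 → w; chars mw.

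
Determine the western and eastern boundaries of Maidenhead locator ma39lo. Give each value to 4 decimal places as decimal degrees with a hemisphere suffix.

66.9167° E, 67.0000° E

Field M=12, A=0: +12·20° lon, +0·10° lat → SW at lon 60°, lat -90°.
Square 3, 9: +3·2° lon, +9·1° lat → SW at lon 66°, lat -81°.
Subsquare l=11, o=14: +11·0.0833333° lon, +14·0.0416667° lat → SW at lon 66.9167°, lat -80.4167°.
Cell spans 0.0833333° lon × 0.0416667° lat.
west 66.9167° E, east 67.0000° E.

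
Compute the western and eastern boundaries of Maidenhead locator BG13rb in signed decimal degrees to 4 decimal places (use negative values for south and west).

-156.5833, -156.5000

Field B=1, G=6: +1·20° lon, +6·10° lat → SW at lon -160°, lat -30°.
Square 1, 3: +1·2° lon, +3·1° lat → SW at lon -158°, lat -27°.
Subsquare r=17, b=1: +17·0.0833333° lon, +1·0.0416667° lat → SW at lon -156.583°, lat -26.9583°.
Cell spans 0.0833333° lon × 0.0416667° lat.
west -156.5833, east -156.5000.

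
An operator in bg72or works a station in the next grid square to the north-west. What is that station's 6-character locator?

BG72ns

Longitude subsquare o = 14; −1 → 13 = n.
Latitude subsquare r = 17; +1 → 18 = s.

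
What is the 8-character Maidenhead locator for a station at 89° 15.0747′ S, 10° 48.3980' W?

IA40or39

Shift to the Maidenhead origin (180°W, 90°S): lon 169.19337, lat 0.74876.
Field (20°×10°, letters A–R): lon ⌊169.19337/20⌋ = 8 → I; lat ⌊0.74876/10⌋ = 0 → A.
Square (2°×1°, digits 0–9): lon ⌊9.19337/2⌋ = 4; lat ⌊0.74876/1⌋ = 0.
Subsquare (5′×2.5′, letters a–x): lon ⌊1.19337/0.0833333⌋ = 14 → o; lat ⌊0.74876/0.0416667⌋ = 17 → r.
Extended square (30″×15″, digits 0–9): lon ⌊0.02670/0.00833333⌋ = 3; lat ⌊0.04042/0.00416667⌋ = 9.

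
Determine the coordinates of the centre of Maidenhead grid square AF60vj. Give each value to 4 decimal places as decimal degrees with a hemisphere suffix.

39.6042° S, 166.2083° W

Field A=0, F=5: +0·20° lon, +5·10° lat → SW at lon -180°, lat -40°.
Square 6, 0: +6·2° lon, +0·1° lat → SW at lon -168°, lat -40°.
Subsquare v=21, j=9: +21·0.0833333° lon, +9·0.0416667° lat → SW at lon -166.25°, lat -39.625°.
Cell spans 0.0833333° lon × 0.0416667° lat. Centre is SW corner plus half of each.
latitude 39.6042° S, longitude 166.2083° W.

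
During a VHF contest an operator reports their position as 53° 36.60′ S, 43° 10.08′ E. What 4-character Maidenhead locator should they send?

Shift to the Maidenhead origin (180°W, 90°S): lon 223.17, lat 36.39.
Field: lon ⌊223.17/20⌋ = 11 → L; lat ⌊36.39/10⌋ = 3 → D.
Square: lon ⌊3.17/2⌋ = 1; lat ⌊6.39/1⌋ = 6.

LD16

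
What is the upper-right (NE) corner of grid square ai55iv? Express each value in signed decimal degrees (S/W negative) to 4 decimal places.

-4.0833, -169.2500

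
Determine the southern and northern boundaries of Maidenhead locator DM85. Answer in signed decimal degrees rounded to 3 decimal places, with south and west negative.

Field D=3, M=12: +3·20° lon, +12·10° lat → SW at lon -120°, lat 30°.
Square 8, 5: +8·2° lon, +5·1° lat → SW at lon -104°, lat 35°.
Cell spans 2° lon × 1° lat.
south 35.000, north 36.000.

35.000, 36.000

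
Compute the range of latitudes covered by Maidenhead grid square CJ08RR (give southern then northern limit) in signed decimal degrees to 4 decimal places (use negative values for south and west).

8.7083, 8.7500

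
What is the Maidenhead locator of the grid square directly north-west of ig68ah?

IG58xi

Longitude subsquare a = 0; −1 → -1, wraps to 23 = x, carry into square.
Longitude square 6; −1 → 5.
Latitude subsquare h = 7; +1 → 8 = i.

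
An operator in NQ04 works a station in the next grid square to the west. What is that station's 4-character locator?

MQ94

Longitude square 0; −1 → -1, wraps to 9, carry into field.
Longitude field N = 13; −1 → 12 = M.
The latitude characters are unchanged.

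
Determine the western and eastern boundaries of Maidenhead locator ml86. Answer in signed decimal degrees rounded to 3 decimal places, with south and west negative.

Field M=12, L=11: +12·20° lon, +11·10° lat → SW at lon 60°, lat 20°.
Square 8, 6: +8·2° lon, +6·1° lat → SW at lon 76°, lat 26°.
Cell spans 2° lon × 1° lat.
west 76.000, east 78.000.

76.000, 78.000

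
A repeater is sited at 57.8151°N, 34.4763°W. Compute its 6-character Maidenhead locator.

HO27st

Add 180° to longitude and 90° to latitude: 145.5237, 147.8151.
Field (20°×10°, letters A–R): 145.5237/20 → 7 → H, 147.8151/10 → 14 → O; chars HO.
Square (2°×1°, digits 0–9): 5.5237/2 → 2, 7.8151/1 → 7; chars 27.
Subsquare (5′×2.5′, letters a–x): 1.5237/0.0833333 → 18 → s, 0.8151/0.0416667 → 19 → t; chars st.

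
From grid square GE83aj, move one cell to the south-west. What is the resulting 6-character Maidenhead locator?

GE73xi

Longitude subsquare a = 0; −1 → -1, wraps to 23 = x, carry into square.
Longitude square 8; −1 → 7.
Latitude subsquare j = 9; −1 → 8 = i.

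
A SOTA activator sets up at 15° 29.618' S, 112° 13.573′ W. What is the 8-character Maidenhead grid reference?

Shift to the Maidenhead origin (180°W, 90°S): lon 67.77378, lat 74.50637.
Field: 67.77378/20 → 3 → D, 74.50637/10 → 7 → H; chars DH.
Square: 7.77378/2 → 3, 4.50637/1 → 4; chars 34.
Subsquare: 1.77378/0.0833333 → 21 → v, 0.50637/0.0416667 → 12 → m; chars vm.
Extended square: 0.02378/0.00833333 → 2, 0.00637/0.00416667 → 1; chars 21.

DH34vm21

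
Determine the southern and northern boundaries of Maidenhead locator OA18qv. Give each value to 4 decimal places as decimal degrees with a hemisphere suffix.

81.1250° S, 81.0833° S

Field O=14, A=0: +14·20° lon, +0·10° lat → SW at lon 100°, lat -90°.
Square 1, 8: +1·2° lon, +8·1° lat → SW at lon 102°, lat -82°.
Subsquare q=16, v=21: +16·0.0833333° lon, +21·0.0416667° lat → SW at lon 103.333°, lat -81.125°.
Cell spans 0.0833333° lon × 0.0416667° lat.
south 81.1250° S, north 81.0833° S.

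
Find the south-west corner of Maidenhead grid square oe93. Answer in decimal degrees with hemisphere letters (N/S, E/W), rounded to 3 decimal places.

Field O=14, E=4: +14·20° lon, +4·10° lat → SW at lon 100°, lat -50°.
Square 9, 3: +9·2° lon, +3·1° lat → SW at lon 118°, lat -47°.
latitude 47.000° S, longitude 118.000° E.

47.000° S, 118.000° E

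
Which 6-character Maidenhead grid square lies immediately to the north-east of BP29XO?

BP39ap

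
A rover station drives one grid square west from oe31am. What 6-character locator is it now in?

OE21xm

Longitude subsquare a = 0; −1 → -1, wraps to 23 = x, carry into square.
Longitude square 3; −1 → 2.
The latitude characters are unchanged.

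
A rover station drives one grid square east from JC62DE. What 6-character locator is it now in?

JC62ee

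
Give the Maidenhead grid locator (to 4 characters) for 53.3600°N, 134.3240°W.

CO23

Shift to the Maidenhead origin (180°W, 90°S): lon 45.68, lat 143.36.
Field: 45.68/20 → 2 → C, 143.36/10 → 14 → O; chars CO.
Square: 5.68/2 → 2, 3.36/1 → 3; chars 23.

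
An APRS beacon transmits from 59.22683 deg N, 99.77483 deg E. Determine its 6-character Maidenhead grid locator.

Add 180° to longitude and 90° to latitude: 279.7748, 149.2268.
Field (20°×10°, letters A–R): lon ⌊279.7748/20⌋ = 13 → N; lat ⌊149.2268/10⌋ = 14 → O.
Square (2°×1°, digits 0–9): lon ⌊19.7748/2⌋ = 9; lat ⌊9.2268/1⌋ = 9.
Subsquare (5′×2.5′, letters a–x): lon ⌊1.7748/0.0833333⌋ = 21 → v; lat ⌊0.2268/0.0416667⌋ = 5 → f.

NO99vf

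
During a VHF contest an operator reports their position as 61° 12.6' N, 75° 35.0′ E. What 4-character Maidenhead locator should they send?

Add 180° to longitude and 90° to latitude: 255.58, 151.21.
Field: lon ⌊255.58/20⌋ = 12 → M; lat ⌊151.21/10⌋ = 15 → P.
Square: lon ⌊15.58/2⌋ = 7; lat ⌊1.21/1⌋ = 1.

MP71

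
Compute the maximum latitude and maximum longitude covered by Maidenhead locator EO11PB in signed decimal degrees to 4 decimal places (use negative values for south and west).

Field E=4, O=14: +4·20° lon, +14·10° lat → SW at lon -100°, lat 50°.
Square 1, 1: +1·2° lon, +1·1° lat → SW at lon -98°, lat 51°.
Subsquare p=15, b=1: +15·0.0833333° lon, +1·0.0416667° lat → SW at lon -96.75°, lat 51.0417°.
Cell spans 0.0833333° lon × 0.0416667° lat. NE corner is SW corner plus one full cell.
latitude 51.0833, longitude -96.6667.

51.0833, -96.6667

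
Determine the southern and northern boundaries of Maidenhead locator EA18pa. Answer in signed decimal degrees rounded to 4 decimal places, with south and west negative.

Field E=4, A=0: +4·20° lon, +0·10° lat → SW at lon -100°, lat -90°.
Square 1, 8: +1·2° lon, +8·1° lat → SW at lon -98°, lat -82°.
Subsquare p=15, a=0: +15·0.0833333° lon, +0·0.0416667° lat → SW at lon -96.75°, lat -82°.
Cell spans 0.0833333° lon × 0.0416667° lat.
south -82.0000, north -81.9583.

-82.0000, -81.9583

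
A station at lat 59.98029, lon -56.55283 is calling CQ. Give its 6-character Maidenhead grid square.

Shift to the Maidenhead origin (180°W, 90°S): lon 123.4472, lat 149.9803.
Field: 123.4472/20 → 6 → G, 149.9803/10 → 14 → O; chars GO.
Square: 3.4472/2 → 1, 9.9803/1 → 9; chars 19.
Subsquare: 1.4472/0.0833333 → 17 → r, 0.9803/0.0416667 → 23 → x; chars rx.

GO19rx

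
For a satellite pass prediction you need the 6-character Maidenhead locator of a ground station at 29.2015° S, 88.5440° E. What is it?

Add 180° to longitude and 90° to latitude: 268.5440, 60.7985.
Field: 268.5440/20 → 13 → N, 60.7985/10 → 6 → G; chars NG.
Square: 8.5440/2 → 4, 0.7985/1 → 0; chars 40.
Subsquare: 0.5440/0.0833333 → 6 → g, 0.7985/0.0416667 → 19 → t; chars gt.

NG40gt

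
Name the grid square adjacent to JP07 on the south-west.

IP96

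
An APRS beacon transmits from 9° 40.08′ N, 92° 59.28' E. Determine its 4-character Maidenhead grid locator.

Add 180° to longitude and 90° to latitude: 272.99, 99.67.
Field: lon ⌊272.99/20⌋ = 13 → N; lat ⌊99.67/10⌋ = 9 → J.
Square: lon ⌊12.99/2⌋ = 6; lat ⌊9.67/1⌋ = 9.

NJ69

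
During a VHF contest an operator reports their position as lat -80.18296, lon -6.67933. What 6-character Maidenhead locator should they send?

IA69pt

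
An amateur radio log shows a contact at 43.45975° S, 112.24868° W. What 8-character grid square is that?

Offset from 180°W / 90°S: lon 67.75132°, lat 46.54025°.
Field: 67.75132/20 → 3 → D, 46.54025/10 → 4 → E; chars DE.
Square: 7.75132/2 → 3, 6.54025/1 → 6; chars 36.
Subsquare: 1.75132/0.0833333 → 21 → v, 0.54025/0.0416667 → 12 → m; chars vm.
Extended square: 0.00132/0.00833333 → 0, 0.04025/0.00416667 → 9; chars 09.

DE36vm09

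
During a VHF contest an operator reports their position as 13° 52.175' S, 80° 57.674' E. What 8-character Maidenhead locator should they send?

NH06ld51

Offset from 180°W / 90°S: lon 260.96123°, lat 76.13042°.
Field: lon ⌊260.96123/20⌋ = 13 → N; lat ⌊76.13042/10⌋ = 7 → H.
Square: lon ⌊0.96123/2⌋ = 0; lat ⌊6.13042/1⌋ = 6.
Subsquare: lon ⌊0.96123/0.0833333⌋ = 11 → l; lat ⌊0.13042/0.0416667⌋ = 3 → d.
Extended square: lon ⌊0.04457/0.00833333⌋ = 5; lat ⌊0.00542/0.00416667⌋ = 1.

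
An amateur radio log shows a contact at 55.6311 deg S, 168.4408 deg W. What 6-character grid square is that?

AD54si

Shift to the Maidenhead origin (180°W, 90°S): lon 11.5592, lat 34.3689.
Field: 11.5592/20 → 0 → A, 34.3689/10 → 3 → D; chars AD.
Square: 11.5592/2 → 5, 4.3689/1 → 4; chars 54.
Subsquare: 1.5592/0.0833333 → 18 → s, 0.3689/0.0416667 → 8 → i; chars si.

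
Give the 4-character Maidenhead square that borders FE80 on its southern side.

FD89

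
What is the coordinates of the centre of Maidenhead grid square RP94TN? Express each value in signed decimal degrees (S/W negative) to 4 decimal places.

64.5625, 179.6250

Field R=17, P=15: +17·20° lon, +15·10° lat → SW at lon 160°, lat 60°.
Square 9, 4: +9·2° lon, +4·1° lat → SW at lon 178°, lat 64°.
Subsquare t=19, n=13: +19·0.0833333° lon, +13·0.0416667° lat → SW at lon 179.583°, lat 64.5417°.
Cell spans 0.0833333° lon × 0.0416667° lat. Centre is SW corner plus half of each.
latitude 64.5625, longitude 179.6250.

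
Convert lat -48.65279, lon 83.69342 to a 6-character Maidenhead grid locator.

NE11ui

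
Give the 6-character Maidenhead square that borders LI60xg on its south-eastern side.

LI70af

Longitude subsquare x = 23; +1 → 24, wraps to 0 = a, carry into square.
Longitude square 6; +1 → 7.
Latitude subsquare g = 6; −1 → 5 = f.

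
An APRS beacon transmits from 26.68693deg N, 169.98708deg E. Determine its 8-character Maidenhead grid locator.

Shift to the Maidenhead origin (180°W, 90°S): lon 349.98708, lat 116.68693.
Field (20°×10°, letters A–R): 349.98708/20 → 17 → R, 116.68693/10 → 11 → L; chars RL.
Square (2°×1°, digits 0–9): 9.98708/2 → 4, 6.68693/1 → 6; chars 46.
Subsquare (5′×2.5′, letters a–x): 1.98708/0.0833333 → 23 → x, 0.68693/0.0416667 → 16 → q; chars xq.
Extended square (30″×15″, digits 0–9): 0.07041/0.00833333 → 8, 0.02026/0.00416667 → 4; chars 84.

RL46xq84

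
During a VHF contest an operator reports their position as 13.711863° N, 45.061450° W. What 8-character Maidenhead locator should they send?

Offset from 180°W / 90°S: lon 134.93855°, lat 103.71186°.
Field: lon ⌊134.93855/20⌋ = 6 → G; lat ⌊103.71186/10⌋ = 10 → K.
Square: lon ⌊14.93855/2⌋ = 7; lat ⌊3.71186/1⌋ = 3.
Subsquare: lon ⌊0.93855/0.0833333⌋ = 11 → l; lat ⌊0.71186/0.0416667⌋ = 17 → r.
Extended square: lon ⌊0.02188/0.00833333⌋ = 2; lat ⌊0.00353/0.00416667⌋ = 0.

GK73lr20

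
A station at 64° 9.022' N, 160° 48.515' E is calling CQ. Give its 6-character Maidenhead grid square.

Shift to the Maidenhead origin (180°W, 90°S): lon 340.8086, lat 154.1504.
Field (20°×10°, letters A–R): lon ⌊340.8086/20⌋ = 17 → R; lat ⌊154.1504/10⌋ = 15 → P.
Square (2°×1°, digits 0–9): lon ⌊0.8086/2⌋ = 0; lat ⌊4.1504/1⌋ = 4.
Subsquare (5′×2.5′, letters a–x): lon ⌊0.8086/0.0833333⌋ = 9 → j; lat ⌊0.1504/0.0416667⌋ = 3 → d.

RP04jd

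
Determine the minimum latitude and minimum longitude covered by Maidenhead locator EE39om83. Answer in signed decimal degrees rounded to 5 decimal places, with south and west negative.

-40.48750, -92.76667

Field E=4, E=4: +4·20° lon, +4·10° lat → SW at lon -100°, lat -50°.
Square 3, 9: +3·2° lon, +9·1° lat → SW at lon -94°, lat -41°.
Subsquare o=14, m=12: +14·0.0833333° lon, +12·0.0416667° lat → SW at lon -92.8333°, lat -40.5°.
Extended square 8, 3: +8·0.00833333° lon, +3·0.00416667° lat → SW at lon -92.7667°, lat -40.4875°.
latitude -40.48750, longitude -92.76667.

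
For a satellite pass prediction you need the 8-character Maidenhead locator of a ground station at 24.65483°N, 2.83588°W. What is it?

IL84np97

Add 180° to longitude and 90° to latitude: 177.16412, 114.65483.
Field: lon ⌊177.16412/20⌋ = 8 → I; lat ⌊114.65483/10⌋ = 11 → L.
Square: lon ⌊17.16412/2⌋ = 8; lat ⌊4.65483/1⌋ = 4.
Subsquare: lon ⌊1.16412/0.0833333⌋ = 13 → n; lat ⌊0.65483/0.0416667⌋ = 15 → p.
Extended square: lon ⌊0.08079/0.00833333⌋ = 9; lat ⌊0.02983/0.00416667⌋ = 7.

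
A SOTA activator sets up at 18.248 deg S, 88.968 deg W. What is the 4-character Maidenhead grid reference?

EH51

Shift to the Maidenhead origin (180°W, 90°S): lon 91.03, lat 71.75.
Field (20°×10°, letters A–R): lon ⌊91.03/20⌋ = 4 → E; lat ⌊71.75/10⌋ = 7 → H.
Square (2°×1°, digits 0–9): lon ⌊11.03/2⌋ = 5; lat ⌊1.75/1⌋ = 1.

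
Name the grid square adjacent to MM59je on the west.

MM59ie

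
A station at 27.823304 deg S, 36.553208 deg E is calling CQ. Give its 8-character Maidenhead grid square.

KG82ge62

Add 180° to longitude and 90° to latitude: 216.55321, 62.17670.
Field: lon ⌊216.55321/20⌋ = 10 → K; lat ⌊62.17670/10⌋ = 6 → G.
Square: lon ⌊16.55321/2⌋ = 8; lat ⌊2.17670/1⌋ = 2.
Subsquare: lon ⌊0.55321/0.0833333⌋ = 6 → g; lat ⌊0.17670/0.0416667⌋ = 4 → e.
Extended square: lon ⌊0.05321/0.00833333⌋ = 6; lat ⌊0.01003/0.00416667⌋ = 2.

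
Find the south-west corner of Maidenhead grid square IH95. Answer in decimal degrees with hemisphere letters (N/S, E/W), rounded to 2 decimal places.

15.00° S, 2.00° W

Field I=8, H=7: +8·20° lon, +7·10° lat → SW at lon -20°, lat -20°.
Square 9, 5: +9·2° lon, +5·1° lat → SW at lon -2°, lat -15°.
latitude 15.00° S, longitude 2.00° W.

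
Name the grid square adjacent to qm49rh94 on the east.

Longitude extended square 9; +1 → 10, wraps to 0, carry into subsquare.
Longitude subsquare r = 17; +1 → 18 = s.
The latitude characters are unchanged.

QM49sh04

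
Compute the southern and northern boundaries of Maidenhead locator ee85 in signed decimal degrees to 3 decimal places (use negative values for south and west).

-45.000, -44.000

Field E=4, E=4: +4·20° lon, +4·10° lat → SW at lon -100°, lat -50°.
Square 8, 5: +8·2° lon, +5·1° lat → SW at lon -84°, lat -45°.
Cell spans 2° lon × 1° lat.
south -45.000, north -44.000.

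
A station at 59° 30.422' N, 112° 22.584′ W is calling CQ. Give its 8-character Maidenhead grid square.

Offset from 180°W / 90°S: lon 67.62360°, lat 149.50703°.
Field: 67.62360/20 → 3 → D, 149.50703/10 → 14 → O; chars DO.
Square: 7.62360/2 → 3, 9.50703/1 → 9; chars 39.
Subsquare: 1.62360/0.0833333 → 19 → t, 0.50703/0.0416667 → 12 → m; chars tm.
Extended square: 0.04027/0.00833333 → 4, 0.00703/0.00416667 → 1; chars 41.

DO39tm41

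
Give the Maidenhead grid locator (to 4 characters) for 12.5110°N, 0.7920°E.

Offset from 180°W / 90°S: lon 180.79°, lat 102.51°.
Field (20°×10°, letters A–R): lon ⌊180.79/20⌋ = 9 → J; lat ⌊102.51/10⌋ = 10 → K.
Square (2°×1°, digits 0–9): lon ⌊0.79/2⌋ = 0; lat ⌊2.51/1⌋ = 2.

JK02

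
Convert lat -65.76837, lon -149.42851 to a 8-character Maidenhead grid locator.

Add 180° to longitude and 90° to latitude: 30.57149, 24.23163.
Field (20°×10°, letters A–R): lon ⌊30.57149/20⌋ = 1 → B; lat ⌊24.23163/10⌋ = 2 → C.
Square (2°×1°, digits 0–9): lon ⌊10.57149/2⌋ = 5; lat ⌊4.23163/1⌋ = 4.
Subsquare (5′×2.5′, letters a–x): lon ⌊0.57149/0.0833333⌋ = 6 → g; lat ⌊0.23163/0.0416667⌋ = 5 → f.
Extended square (30″×15″, digits 0–9): lon ⌊0.07149/0.00833333⌋ = 8; lat ⌊0.02330/0.00416667⌋ = 5.

BC54gf85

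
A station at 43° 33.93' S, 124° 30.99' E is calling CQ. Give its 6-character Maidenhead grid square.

PE26gk

Add 180° to longitude and 90° to latitude: 304.5165, 46.4345.
Field: 304.5165/20 → 15 → P, 46.4345/10 → 4 → E; chars PE.
Square: 4.5165/2 → 2, 6.4345/1 → 6; chars 26.
Subsquare: 0.5165/0.0833333 → 6 → g, 0.4345/0.0416667 → 10 → k; chars gk.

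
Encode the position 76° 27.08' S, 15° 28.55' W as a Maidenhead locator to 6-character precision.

IB23gn

Shift to the Maidenhead origin (180°W, 90°S): lon 164.5242, lat 13.5487.
Field: 164.5242/20 → 8 → I, 13.5487/10 → 1 → B; chars IB.
Square: 4.5242/2 → 2, 3.5487/1 → 3; chars 23.
Subsquare: 0.5242/0.0833333 → 6 → g, 0.5487/0.0416667 → 13 → n; chars gn.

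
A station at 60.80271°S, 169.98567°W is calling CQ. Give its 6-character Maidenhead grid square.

Shift to the Maidenhead origin (180°W, 90°S): lon 10.0143, lat 29.1973.
Field (20°×10°, letters A–R): lon ⌊10.0143/20⌋ = 0 → A; lat ⌊29.1973/10⌋ = 2 → C.
Square (2°×1°, digits 0–9): lon ⌊10.0143/2⌋ = 5; lat ⌊9.1973/1⌋ = 9.
Subsquare (5′×2.5′, letters a–x): lon ⌊0.0143/0.0833333⌋ = 0 → a; lat ⌊0.1973/0.0416667⌋ = 4 → e.

AC59ae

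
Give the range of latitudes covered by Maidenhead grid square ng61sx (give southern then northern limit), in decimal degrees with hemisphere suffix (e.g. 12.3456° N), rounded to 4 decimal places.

Field N=13, G=6: +13·20° lon, +6·10° lat → SW at lon 80°, lat -30°.
Square 6, 1: +6·2° lon, +1·1° lat → SW at lon 92°, lat -29°.
Subsquare s=18, x=23: +18·0.0833333° lon, +23·0.0416667° lat → SW at lon 93.5°, lat -28.0417°.
Cell spans 0.0833333° lon × 0.0416667° lat.
south 28.0417° S, north 28.0000° S.

28.0417° S, 28.0000° S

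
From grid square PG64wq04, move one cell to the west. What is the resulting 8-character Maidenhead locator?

PG64vq94

Longitude extended square 0; −1 → -1, wraps to 9, carry into subsquare.
Longitude subsquare w = 22; −1 → 21 = v.
The latitude characters are unchanged.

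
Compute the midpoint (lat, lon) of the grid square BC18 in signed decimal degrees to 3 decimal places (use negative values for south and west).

-61.500, -157.000

Field B=1, C=2: +1·20° lon, +2·10° lat → SW at lon -160°, lat -70°.
Square 1, 8: +1·2° lon, +8·1° lat → SW at lon -158°, lat -62°.
Cell spans 2° lon × 1° lat. Centre is SW corner plus half of each.
latitude -61.500, longitude -157.000.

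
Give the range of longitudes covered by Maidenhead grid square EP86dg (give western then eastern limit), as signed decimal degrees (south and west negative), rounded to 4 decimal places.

-83.7500, -83.6667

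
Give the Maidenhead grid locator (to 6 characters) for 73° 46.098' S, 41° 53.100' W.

GB96bf

Offset from 180°W / 90°S: lon 138.1150°, lat 16.2317°.
Field: 138.1150/20 → 6 → G, 16.2317/10 → 1 → B; chars GB.
Square: 18.1150/2 → 9, 6.2317/1 → 6; chars 96.
Subsquare: 0.1150/0.0833333 → 1 → b, 0.2317/0.0416667 → 5 → f; chars bf.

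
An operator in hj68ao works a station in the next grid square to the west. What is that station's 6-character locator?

Longitude subsquare a = 0; −1 → -1, wraps to 23 = x, carry into square.
Longitude square 6; −1 → 5.
The latitude characters are unchanged.

HJ58xo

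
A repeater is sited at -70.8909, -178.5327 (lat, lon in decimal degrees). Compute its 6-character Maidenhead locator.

Shift to the Maidenhead origin (180°W, 90°S): lon 1.4673, lat 19.1091.
Field: lon ⌊1.4673/20⌋ = 0 → A; lat ⌊19.1091/10⌋ = 1 → B.
Square: lon ⌊1.4673/2⌋ = 0; lat ⌊9.1091/1⌋ = 9.
Subsquare: lon ⌊1.4673/0.0833333⌋ = 17 → r; lat ⌊0.1091/0.0416667⌋ = 2 → c.

AB09rc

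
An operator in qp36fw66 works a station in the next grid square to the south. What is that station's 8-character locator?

QP36fw65

Latitude extended square 6; −1 → 5.
The longitude characters are unchanged.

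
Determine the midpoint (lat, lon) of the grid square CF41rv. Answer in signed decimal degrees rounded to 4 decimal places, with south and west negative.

Field C=2, F=5: +2·20° lon, +5·10° lat → SW at lon -140°, lat -40°.
Square 4, 1: +4·2° lon, +1·1° lat → SW at lon -132°, lat -39°.
Subsquare r=17, v=21: +17·0.0833333° lon, +21·0.0416667° lat → SW at lon -130.583°, lat -38.125°.
Cell spans 0.0833333° lon × 0.0416667° lat. Centre is SW corner plus half of each.
latitude -38.1042, longitude -130.5417.

-38.1042, -130.5417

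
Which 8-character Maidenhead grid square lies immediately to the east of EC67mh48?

EC67mh58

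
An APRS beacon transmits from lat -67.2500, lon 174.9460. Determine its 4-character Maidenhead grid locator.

Shift to the Maidenhead origin (180°W, 90°S): lon 354.95, lat 22.75.
Field (20°×10°, letters A–R): lon ⌊354.95/20⌋ = 17 → R; lat ⌊22.75/10⌋ = 2 → C.
Square (2°×1°, digits 0–9): lon ⌊14.95/2⌋ = 7; lat ⌊2.75/1⌋ = 2.

RC72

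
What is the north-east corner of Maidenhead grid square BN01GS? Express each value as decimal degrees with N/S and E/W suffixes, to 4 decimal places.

41.7917° N, 159.4167° W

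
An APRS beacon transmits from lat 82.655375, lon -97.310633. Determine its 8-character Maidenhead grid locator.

ER12ip27

Offset from 180°W / 90°S: lon 82.68937°, lat 172.65537°.
Field (20°×10°, letters A–R): lon ⌊82.68937/20⌋ = 4 → E; lat ⌊172.65537/10⌋ = 17 → R.
Square (2°×1°, digits 0–9): lon ⌊2.68937/2⌋ = 1; lat ⌊2.65537/1⌋ = 2.
Subsquare (5′×2.5′, letters a–x): lon ⌊0.68937/0.0833333⌋ = 8 → i; lat ⌊0.65537/0.0416667⌋ = 15 → p.
Extended square (30″×15″, digits 0–9): lon ⌊0.02270/0.00833333⌋ = 2; lat ⌊0.03037/0.00416667⌋ = 7.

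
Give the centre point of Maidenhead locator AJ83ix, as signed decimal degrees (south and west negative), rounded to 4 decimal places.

3.9792, -163.2917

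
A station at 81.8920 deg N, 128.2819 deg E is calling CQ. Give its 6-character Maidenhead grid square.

PR41dv

Offset from 180°W / 90°S: lon 308.2819°, lat 171.8920°.
Field: 308.2819/20 → 15 → P, 171.8920/10 → 17 → R; chars PR.
Square: 8.2819/2 → 4, 1.8920/1 → 1; chars 41.
Subsquare: 0.2819/0.0833333 → 3 → d, 0.8920/0.0416667 → 21 → v; chars dv.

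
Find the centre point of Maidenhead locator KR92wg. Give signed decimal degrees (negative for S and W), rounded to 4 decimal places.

82.2708, 39.8750

Field K=10, R=17: +10·20° lon, +17·10° lat → SW at lon 20°, lat 80°.
Square 9, 2: +9·2° lon, +2·1° lat → SW at lon 38°, lat 82°.
Subsquare w=22, g=6: +22·0.0833333° lon, +6·0.0416667° lat → SW at lon 39.8333°, lat 82.25°.
Cell spans 0.0833333° lon × 0.0416667° lat. Centre is SW corner plus half of each.
latitude 82.2708, longitude 39.8750.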